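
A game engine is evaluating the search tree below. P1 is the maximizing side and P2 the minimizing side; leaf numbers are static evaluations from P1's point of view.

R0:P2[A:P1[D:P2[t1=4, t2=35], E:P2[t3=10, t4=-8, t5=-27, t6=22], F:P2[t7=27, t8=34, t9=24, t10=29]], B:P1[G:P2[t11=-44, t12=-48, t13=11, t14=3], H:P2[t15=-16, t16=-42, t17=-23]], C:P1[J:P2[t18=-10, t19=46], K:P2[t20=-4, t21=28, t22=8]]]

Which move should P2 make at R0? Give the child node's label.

D (P2): min(4, 35) = 4
E (P2): min(10, -8, -27, 22) = -27
F (P2): min(27, 34, 24, 29) = 24
A (P1): max(4, -27, 24) = 24
G (P2): min(-44, -48, 11, 3) = -48
H (P2): min(-16, -42, -23) = -42
B (P1): max(-48, -42) = -42
J (P2): min(-10, 46) = -10
K (P2): min(-4, 28, 8) = -4
C (P1): max(-10, -4) = -4
R0 (P2): min(24, -42, -4) = -42
P2 at R0 wants the lowest of {A=24, B=-42, C=-4}, so chooses B.

B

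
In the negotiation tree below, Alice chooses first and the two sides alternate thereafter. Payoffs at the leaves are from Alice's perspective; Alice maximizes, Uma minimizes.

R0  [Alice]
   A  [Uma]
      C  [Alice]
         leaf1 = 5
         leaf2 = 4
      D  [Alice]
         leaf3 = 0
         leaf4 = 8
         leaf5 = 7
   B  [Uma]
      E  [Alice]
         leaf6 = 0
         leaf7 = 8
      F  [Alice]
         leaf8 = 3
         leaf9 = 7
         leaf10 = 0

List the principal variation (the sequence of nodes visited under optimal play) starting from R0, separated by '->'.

R0 -> B -> F -> leaf9

C (Alice): max(5, 4) = 5
D (Alice): max(0, 8, 7) = 8
A (Uma): min(5, 8) = 5
E (Alice): max(0, 8) = 8
F (Alice): max(3, 7, 0) = 7
B (Uma): min(8, 7) = 7
R0 (Alice): max(5, 7) = 7
At R0, Alice picks B (highest: 7).
At B, Uma picks F (lowest: 7).
At F, Alice picks leaf9 (highest: 7).
Terminal value 7.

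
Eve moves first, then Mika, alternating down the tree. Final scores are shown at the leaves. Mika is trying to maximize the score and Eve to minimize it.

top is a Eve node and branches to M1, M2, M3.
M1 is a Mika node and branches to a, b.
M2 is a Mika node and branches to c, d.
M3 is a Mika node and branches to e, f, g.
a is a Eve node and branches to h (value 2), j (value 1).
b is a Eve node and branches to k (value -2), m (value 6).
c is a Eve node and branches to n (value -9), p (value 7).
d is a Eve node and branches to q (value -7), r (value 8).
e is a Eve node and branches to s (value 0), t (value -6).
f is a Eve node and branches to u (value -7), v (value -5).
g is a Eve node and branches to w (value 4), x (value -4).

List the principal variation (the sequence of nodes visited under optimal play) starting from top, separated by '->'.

top -> M2 -> d -> q

a (Eve): min(2, 1) = 1
b (Eve): min(-2, 6) = -2
M1 (Mika): max(1, -2) = 1
c (Eve): min(-9, 7) = -9
d (Eve): min(-7, 8) = -7
M2 (Mika): max(-9, -7) = -7
e (Eve): min(0, -6) = -6
f (Eve): min(-7, -5) = -7
g (Eve): min(4, -4) = -4
M3 (Mika): max(-6, -7, -4) = -4
top (Eve): min(1, -7, -4) = -7
At top, Eve picks M2 (lowest: -7).
At M2, Mika picks d (highest: -7).
At d, Eve picks q (lowest: -7).
Terminal value -7.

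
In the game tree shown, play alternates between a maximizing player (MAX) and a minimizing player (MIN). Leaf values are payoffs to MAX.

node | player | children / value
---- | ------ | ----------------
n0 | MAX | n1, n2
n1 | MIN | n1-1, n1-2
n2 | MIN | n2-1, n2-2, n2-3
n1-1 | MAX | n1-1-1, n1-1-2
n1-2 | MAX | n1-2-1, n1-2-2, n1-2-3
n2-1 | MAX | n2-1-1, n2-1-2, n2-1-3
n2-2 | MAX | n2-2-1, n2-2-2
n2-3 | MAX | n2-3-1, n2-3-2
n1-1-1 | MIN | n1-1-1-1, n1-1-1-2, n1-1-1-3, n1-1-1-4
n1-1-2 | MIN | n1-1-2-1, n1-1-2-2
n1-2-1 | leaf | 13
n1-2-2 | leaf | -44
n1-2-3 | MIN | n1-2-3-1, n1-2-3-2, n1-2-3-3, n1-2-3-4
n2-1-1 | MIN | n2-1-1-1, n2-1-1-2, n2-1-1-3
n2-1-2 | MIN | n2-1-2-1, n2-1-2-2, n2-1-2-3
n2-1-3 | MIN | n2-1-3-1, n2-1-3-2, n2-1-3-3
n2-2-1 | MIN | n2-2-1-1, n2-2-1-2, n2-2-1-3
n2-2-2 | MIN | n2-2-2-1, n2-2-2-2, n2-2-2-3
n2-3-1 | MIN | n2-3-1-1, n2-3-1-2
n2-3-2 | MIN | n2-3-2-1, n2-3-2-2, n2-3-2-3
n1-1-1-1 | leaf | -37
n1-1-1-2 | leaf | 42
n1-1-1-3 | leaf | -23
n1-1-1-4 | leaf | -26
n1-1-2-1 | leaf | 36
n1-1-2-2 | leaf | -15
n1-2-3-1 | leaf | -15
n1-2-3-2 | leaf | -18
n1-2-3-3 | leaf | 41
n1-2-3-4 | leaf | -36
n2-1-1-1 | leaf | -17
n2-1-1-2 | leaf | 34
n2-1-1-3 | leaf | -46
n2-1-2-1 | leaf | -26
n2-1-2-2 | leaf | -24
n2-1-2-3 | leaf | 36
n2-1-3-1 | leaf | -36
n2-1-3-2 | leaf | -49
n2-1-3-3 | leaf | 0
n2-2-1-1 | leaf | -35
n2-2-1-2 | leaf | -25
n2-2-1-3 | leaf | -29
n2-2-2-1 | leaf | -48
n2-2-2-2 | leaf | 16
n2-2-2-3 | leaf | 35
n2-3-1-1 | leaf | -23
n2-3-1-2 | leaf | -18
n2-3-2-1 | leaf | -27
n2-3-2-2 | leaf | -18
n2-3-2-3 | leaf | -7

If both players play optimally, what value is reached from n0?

n1-1-1 (MIN): min(-37, 42, -23, -26) = -37
n1-1-2 (MIN): min(36, -15) = -15
n1-1 (MAX): max(-37, -15) = -15
n1-2-3 (MIN): min(-15, -18, 41, -36) = -36
n1-2 (MAX): max(13, -44, -36) = 13
n1 (MIN): min(-15, 13) = -15
n2-1-1 (MIN): min(-17, 34, -46) = -46
n2-1-2 (MIN): min(-26, -24, 36) = -26
n2-1-3 (MIN): min(-36, -49, 0) = -49
n2-1 (MAX): max(-46, -26, -49) = -26
n2-2-1 (MIN): min(-35, -25, -29) = -35
n2-2-2 (MIN): min(-48, 16, 35) = -48
n2-2 (MAX): max(-35, -48) = -35
n2-3-1 (MIN): min(-23, -18) = -23
n2-3-2 (MIN): min(-27, -18, -7) = -27
n2-3 (MAX): max(-23, -27) = -23
n2 (MIN): min(-26, -35, -23) = -35
n0 (MAX): max(-15, -35) = -15

-15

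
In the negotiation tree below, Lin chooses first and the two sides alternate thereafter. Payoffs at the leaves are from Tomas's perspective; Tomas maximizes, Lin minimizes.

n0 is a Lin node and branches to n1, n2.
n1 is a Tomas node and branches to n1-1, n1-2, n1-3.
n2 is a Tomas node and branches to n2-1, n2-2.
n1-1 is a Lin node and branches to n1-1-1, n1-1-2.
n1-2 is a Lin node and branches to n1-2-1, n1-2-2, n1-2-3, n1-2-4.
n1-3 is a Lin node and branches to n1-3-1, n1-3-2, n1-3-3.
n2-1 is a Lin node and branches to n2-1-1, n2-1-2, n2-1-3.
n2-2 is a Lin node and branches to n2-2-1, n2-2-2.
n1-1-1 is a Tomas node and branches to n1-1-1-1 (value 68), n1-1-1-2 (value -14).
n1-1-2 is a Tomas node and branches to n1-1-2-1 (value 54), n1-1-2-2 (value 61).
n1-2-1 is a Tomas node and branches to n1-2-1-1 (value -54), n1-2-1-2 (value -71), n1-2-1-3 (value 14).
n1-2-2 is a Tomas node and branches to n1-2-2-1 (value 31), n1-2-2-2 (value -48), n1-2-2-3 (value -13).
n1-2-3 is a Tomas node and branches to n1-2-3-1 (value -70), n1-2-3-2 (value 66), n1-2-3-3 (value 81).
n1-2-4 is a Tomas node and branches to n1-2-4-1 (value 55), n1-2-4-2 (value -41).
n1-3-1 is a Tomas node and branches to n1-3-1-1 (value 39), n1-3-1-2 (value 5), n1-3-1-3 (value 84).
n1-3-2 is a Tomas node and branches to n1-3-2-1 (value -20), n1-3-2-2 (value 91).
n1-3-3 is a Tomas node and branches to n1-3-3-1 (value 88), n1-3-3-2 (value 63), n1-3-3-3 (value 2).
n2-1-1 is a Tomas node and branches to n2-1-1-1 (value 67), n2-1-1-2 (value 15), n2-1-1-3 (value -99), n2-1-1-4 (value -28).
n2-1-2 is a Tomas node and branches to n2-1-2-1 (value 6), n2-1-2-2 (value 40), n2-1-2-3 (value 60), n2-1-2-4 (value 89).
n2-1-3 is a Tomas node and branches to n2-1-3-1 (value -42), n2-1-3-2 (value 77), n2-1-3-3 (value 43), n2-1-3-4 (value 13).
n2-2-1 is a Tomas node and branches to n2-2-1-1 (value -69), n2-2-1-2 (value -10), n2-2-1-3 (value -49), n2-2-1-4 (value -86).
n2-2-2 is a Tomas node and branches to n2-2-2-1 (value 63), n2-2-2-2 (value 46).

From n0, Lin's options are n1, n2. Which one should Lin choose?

n1-1-1 (Tomas): max(68, -14) = 68
n1-1-2 (Tomas): max(54, 61) = 61
n1-1 (Lin): min(68, 61) = 61
n1-2-1 (Tomas): max(-54, -71, 14) = 14
n1-2-2 (Tomas): max(31, -48, -13) = 31
n1-2-3 (Tomas): max(-70, 66, 81) = 81
n1-2-4 (Tomas): max(55, -41) = 55
n1-2 (Lin): min(14, 31, 81, 55) = 14
n1-3-1 (Tomas): max(39, 5, 84) = 84
n1-3-2 (Tomas): max(-20, 91) = 91
n1-3-3 (Tomas): max(88, 63, 2) = 88
n1-3 (Lin): min(84, 91, 88) = 84
n1 (Tomas): max(61, 14, 84) = 84
n2-1-1 (Tomas): max(67, 15, -99, -28) = 67
n2-1-2 (Tomas): max(6, 40, 60, 89) = 89
n2-1-3 (Tomas): max(-42, 77, 43, 13) = 77
n2-1 (Lin): min(67, 89, 77) = 67
n2-2-1 (Tomas): max(-69, -10, -49, -86) = -10
n2-2-2 (Tomas): max(63, 46) = 63
n2-2 (Lin): min(-10, 63) = -10
n2 (Tomas): max(67, -10) = 67
n0 (Lin): min(84, 67) = 67
Lin at n0 wants the lowest of {n1=84, n2=67}, so chooses n2.

n2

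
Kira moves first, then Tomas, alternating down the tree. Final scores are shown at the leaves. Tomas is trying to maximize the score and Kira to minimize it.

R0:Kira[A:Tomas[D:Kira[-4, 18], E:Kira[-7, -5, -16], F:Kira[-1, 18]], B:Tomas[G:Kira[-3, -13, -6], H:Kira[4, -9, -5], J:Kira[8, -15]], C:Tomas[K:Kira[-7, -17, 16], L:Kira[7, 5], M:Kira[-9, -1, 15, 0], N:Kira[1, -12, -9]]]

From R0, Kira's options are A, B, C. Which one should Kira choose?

B

D (Kira): min(-4, 18) = -4
E (Kira): min(-7, -5, -16) = -16
F (Kira): min(-1, 18) = -1
A (Tomas): max(-4, -16, -1) = -1
G (Kira): min(-3, -13, -6) = -13
H (Kira): min(4, -9, -5) = -9
J (Kira): min(8, -15) = -15
B (Tomas): max(-13, -9, -15) = -9
K (Kira): min(-7, -17, 16) = -17
L (Kira): min(7, 5) = 5
M (Kira): min(-9, -1, 15, 0) = -9
N (Kira): min(1, -12, -9) = -12
C (Tomas): max(-17, 5, -9, -12) = 5
R0 (Kira): min(-1, -9, 5) = -9
Kira at R0 wants the lowest of {A=-1, B=-9, C=5}, so chooses B.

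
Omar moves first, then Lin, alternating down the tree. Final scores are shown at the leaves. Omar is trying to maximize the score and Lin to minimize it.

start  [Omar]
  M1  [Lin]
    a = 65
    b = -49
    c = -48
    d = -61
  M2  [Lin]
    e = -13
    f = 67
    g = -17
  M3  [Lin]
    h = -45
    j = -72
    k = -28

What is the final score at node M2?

M2 (Lin): min(-13, 67, -17) = -17

-17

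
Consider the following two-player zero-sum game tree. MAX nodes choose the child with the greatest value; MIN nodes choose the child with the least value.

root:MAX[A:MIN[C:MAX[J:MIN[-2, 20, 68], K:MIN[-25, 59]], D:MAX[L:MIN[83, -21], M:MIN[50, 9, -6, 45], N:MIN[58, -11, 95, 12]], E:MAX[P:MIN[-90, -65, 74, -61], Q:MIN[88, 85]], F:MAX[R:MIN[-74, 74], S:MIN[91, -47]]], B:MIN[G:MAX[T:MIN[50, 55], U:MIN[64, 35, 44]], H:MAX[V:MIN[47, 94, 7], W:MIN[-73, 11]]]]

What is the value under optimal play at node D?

L (MIN): min(83, -21) = -21
M (MIN): min(50, 9, -6, 45) = -6
N (MIN): min(58, -11, 95, 12) = -11
D (MAX): max(-21, -6, -11) = -6

-6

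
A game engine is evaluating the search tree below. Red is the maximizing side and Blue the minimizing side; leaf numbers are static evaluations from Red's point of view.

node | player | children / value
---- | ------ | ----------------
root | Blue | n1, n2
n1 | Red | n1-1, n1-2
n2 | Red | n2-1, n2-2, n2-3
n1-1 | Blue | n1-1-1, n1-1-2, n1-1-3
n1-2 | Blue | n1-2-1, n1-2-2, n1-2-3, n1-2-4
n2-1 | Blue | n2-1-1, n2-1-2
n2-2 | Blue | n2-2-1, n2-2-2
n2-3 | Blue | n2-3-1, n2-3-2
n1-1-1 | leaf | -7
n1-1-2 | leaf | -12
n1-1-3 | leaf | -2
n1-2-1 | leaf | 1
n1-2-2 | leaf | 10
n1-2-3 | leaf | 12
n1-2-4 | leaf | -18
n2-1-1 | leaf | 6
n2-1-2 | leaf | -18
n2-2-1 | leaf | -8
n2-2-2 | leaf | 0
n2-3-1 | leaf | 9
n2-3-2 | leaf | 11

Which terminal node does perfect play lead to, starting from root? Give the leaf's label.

n1-1-2

n1-1 (Blue): min(-7, -12, -2) = -12
n1-2 (Blue): min(1, 10, 12, -18) = -18
n1 (Red): max(-12, -18) = -12
n2-1 (Blue): min(6, -18) = -18
n2-2 (Blue): min(-8, 0) = -8
n2-3 (Blue): min(9, 11) = 9
n2 (Red): max(-18, -8, 9) = 9
root (Blue): min(-12, 9) = -12
At root, Blue picks n1 (lowest: -12).
At n1, Red picks n1-1 (highest: -12).
At n1-1, Blue picks n1-1-2 (lowest: -12).
Terminal value -12.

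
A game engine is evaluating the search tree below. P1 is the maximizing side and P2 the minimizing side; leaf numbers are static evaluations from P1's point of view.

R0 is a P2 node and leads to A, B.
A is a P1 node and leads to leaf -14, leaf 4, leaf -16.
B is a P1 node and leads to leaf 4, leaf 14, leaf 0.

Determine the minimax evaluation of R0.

A (P1): max(-14, 4, -16) = 4
B (P1): max(4, 14, 0) = 14
R0 (P2): min(4, 14) = 4

4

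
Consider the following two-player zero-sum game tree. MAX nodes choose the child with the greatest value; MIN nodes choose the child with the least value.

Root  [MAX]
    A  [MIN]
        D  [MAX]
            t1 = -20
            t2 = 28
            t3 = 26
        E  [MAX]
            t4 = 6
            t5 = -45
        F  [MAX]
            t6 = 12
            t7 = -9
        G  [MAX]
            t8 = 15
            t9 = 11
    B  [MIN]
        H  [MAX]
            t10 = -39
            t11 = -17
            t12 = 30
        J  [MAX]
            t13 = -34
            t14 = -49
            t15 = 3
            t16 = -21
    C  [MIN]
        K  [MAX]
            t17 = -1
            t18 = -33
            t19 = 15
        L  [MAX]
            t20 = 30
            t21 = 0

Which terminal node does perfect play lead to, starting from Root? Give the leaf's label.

t19

D (MAX): max(-20, 28, 26) = 28
E (MAX): max(6, -45) = 6
F (MAX): max(12, -9) = 12
G (MAX): max(15, 11) = 15
A (MIN): min(28, 6, 12, 15) = 6
H (MAX): max(-39, -17, 30) = 30
J (MAX): max(-34, -49, 3, -21) = 3
B (MIN): min(30, 3) = 3
K (MAX): max(-1, -33, 15) = 15
L (MAX): max(30, 0) = 30
C (MIN): min(15, 30) = 15
Root (MAX): max(6, 3, 15) = 15
At Root, MAX picks C (highest: 15).
At C, MIN picks K (lowest: 15).
At K, MAX picks t19 (highest: 15).
Terminal value 15.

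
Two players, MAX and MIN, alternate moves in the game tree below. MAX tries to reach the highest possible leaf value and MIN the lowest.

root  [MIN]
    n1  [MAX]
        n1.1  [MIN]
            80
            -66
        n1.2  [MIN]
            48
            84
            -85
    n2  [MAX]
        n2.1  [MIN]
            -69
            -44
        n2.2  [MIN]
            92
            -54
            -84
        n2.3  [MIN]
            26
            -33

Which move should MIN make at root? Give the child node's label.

n1.1 (MIN): min(80, -66) = -66
n1.2 (MIN): min(48, 84, -85) = -85
n1 (MAX): max(-66, -85) = -66
n2.1 (MIN): min(-69, -44) = -69
n2.2 (MIN): min(92, -54, -84) = -84
n2.3 (MIN): min(26, -33) = -33
n2 (MAX): max(-69, -84, -33) = -33
root (MIN): min(-66, -33) = -66
MIN at root wants the lowest of {n1=-66, n2=-33}, so chooses n1.

n1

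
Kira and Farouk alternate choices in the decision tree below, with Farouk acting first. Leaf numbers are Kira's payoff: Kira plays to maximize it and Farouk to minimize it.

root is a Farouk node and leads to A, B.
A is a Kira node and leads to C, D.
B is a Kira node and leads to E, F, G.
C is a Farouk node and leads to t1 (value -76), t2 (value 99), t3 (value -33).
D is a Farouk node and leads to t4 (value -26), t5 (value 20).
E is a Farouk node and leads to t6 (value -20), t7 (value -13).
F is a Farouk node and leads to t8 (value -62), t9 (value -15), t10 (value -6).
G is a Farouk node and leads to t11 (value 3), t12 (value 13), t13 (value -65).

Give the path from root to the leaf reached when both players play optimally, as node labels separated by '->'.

C (Farouk): min(-76, 99, -33) = -76
D (Farouk): min(-26, 20) = -26
A (Kira): max(-76, -26) = -26
E (Farouk): min(-20, -13) = -20
F (Farouk): min(-62, -15, -6) = -62
G (Farouk): min(3, 13, -65) = -65
B (Kira): max(-20, -62, -65) = -20
root (Farouk): min(-26, -20) = -26
At root, Farouk picks A (lowest: -26).
At A, Kira picks D (highest: -26).
At D, Farouk picks t4 (lowest: -26).
Terminal value -26.

root -> A -> D -> t4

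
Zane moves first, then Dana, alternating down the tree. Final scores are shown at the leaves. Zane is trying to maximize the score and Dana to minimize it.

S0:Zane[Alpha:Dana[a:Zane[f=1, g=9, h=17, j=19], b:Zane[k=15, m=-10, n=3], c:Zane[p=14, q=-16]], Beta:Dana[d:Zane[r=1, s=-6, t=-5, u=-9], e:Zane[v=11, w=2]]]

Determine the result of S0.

14

a (Zane): max(1, 9, 17, 19) = 19
b (Zane): max(15, -10, 3) = 15
c (Zane): max(14, -16) = 14
Alpha (Dana): min(19, 15, 14) = 14
d (Zane): max(1, -6, -5, -9) = 1
e (Zane): max(11, 2) = 11
Beta (Dana): min(1, 11) = 1
S0 (Zane): max(14, 1) = 14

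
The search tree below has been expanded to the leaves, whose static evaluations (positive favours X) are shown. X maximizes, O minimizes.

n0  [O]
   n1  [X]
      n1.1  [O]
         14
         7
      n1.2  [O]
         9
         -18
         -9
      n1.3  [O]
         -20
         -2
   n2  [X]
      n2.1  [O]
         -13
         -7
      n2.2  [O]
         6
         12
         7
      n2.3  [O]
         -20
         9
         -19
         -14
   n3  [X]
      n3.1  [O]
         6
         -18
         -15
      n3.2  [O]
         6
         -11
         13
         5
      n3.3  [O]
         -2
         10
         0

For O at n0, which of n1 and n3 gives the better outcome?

n1.1 (O): min(14, 7) = 7
n1.2 (O): min(9, -18, -9) = -18
n1.3 (O): min(-20, -2) = -20
n1 (X): max(7, -18, -20) = 7
n3.1 (O): min(6, -18, -15) = -18
n3.2 (O): min(6, -11, 13, 5) = -11
n3.3 (O): min(-2, 10, 0) = -2
n3 (X): max(-18, -11, -2) = -2
O prefers the lower value; n1=7, n3=-2. n3 is better since -2 < 7.

n3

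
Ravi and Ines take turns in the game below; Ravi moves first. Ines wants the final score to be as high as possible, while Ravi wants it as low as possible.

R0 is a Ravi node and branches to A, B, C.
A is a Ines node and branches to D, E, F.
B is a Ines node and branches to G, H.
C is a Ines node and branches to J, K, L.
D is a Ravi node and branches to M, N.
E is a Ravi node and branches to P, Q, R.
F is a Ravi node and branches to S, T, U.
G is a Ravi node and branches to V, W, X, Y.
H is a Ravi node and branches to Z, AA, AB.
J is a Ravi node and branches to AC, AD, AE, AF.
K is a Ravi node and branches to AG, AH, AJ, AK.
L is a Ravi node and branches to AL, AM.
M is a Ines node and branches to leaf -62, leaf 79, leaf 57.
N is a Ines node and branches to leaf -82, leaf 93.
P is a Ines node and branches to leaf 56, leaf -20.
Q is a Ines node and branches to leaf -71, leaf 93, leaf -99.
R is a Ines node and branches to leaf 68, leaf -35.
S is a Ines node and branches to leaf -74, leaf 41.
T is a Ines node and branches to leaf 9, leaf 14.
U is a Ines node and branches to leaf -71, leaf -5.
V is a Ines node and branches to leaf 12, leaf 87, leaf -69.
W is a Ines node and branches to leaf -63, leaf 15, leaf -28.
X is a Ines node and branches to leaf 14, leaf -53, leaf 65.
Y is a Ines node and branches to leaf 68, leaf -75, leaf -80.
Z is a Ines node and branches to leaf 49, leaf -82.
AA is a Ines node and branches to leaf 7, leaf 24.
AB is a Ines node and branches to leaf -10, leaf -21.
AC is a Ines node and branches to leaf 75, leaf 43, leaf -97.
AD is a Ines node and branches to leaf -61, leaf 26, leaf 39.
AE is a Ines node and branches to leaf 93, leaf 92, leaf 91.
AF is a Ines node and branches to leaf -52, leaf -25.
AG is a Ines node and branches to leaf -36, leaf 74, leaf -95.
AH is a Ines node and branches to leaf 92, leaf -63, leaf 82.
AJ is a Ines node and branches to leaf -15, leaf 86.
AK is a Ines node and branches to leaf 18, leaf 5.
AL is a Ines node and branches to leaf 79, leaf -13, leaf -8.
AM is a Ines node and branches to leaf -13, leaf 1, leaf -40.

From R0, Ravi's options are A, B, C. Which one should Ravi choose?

B

M (Ines): max(-62, 79, 57) = 79
N (Ines): max(-82, 93) = 93
D (Ravi): min(79, 93) = 79
P (Ines): max(56, -20) = 56
Q (Ines): max(-71, 93, -99) = 93
R (Ines): max(68, -35) = 68
E (Ravi): min(56, 93, 68) = 56
S (Ines): max(-74, 41) = 41
T (Ines): max(9, 14) = 14
U (Ines): max(-71, -5) = -5
F (Ravi): min(41, 14, -5) = -5
A (Ines): max(79, 56, -5) = 79
V (Ines): max(12, 87, -69) = 87
W (Ines): max(-63, 15, -28) = 15
X (Ines): max(14, -53, 65) = 65
Y (Ines): max(68, -75, -80) = 68
G (Ravi): min(87, 15, 65, 68) = 15
Z (Ines): max(49, -82) = 49
AA (Ines): max(7, 24) = 24
AB (Ines): max(-10, -21) = -10
H (Ravi): min(49, 24, -10) = -10
B (Ines): max(15, -10) = 15
AC (Ines): max(75, 43, -97) = 75
AD (Ines): max(-61, 26, 39) = 39
AE (Ines): max(93, 92, 91) = 93
AF (Ines): max(-52, -25) = -25
J (Ravi): min(75, 39, 93, -25) = -25
AG (Ines): max(-36, 74, -95) = 74
AH (Ines): max(92, -63, 82) = 92
AJ (Ines): max(-15, 86) = 86
AK (Ines): max(18, 5) = 18
K (Ravi): min(74, 92, 86, 18) = 18
AL (Ines): max(79, -13, -8) = 79
AM (Ines): max(-13, 1, -40) = 1
L (Ravi): min(79, 1) = 1
C (Ines): max(-25, 18, 1) = 18
R0 (Ravi): min(79, 15, 18) = 15
Ravi at R0 wants the lowest of {A=79, B=15, C=18}, so chooses B.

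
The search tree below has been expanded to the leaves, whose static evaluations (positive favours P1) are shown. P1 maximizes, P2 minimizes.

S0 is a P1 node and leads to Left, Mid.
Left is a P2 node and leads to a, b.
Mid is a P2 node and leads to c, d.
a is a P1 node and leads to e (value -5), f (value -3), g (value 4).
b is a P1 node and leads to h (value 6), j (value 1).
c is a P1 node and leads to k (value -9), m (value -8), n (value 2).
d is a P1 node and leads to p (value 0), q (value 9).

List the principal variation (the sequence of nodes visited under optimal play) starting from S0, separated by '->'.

a (P1): max(-5, -3, 4) = 4
b (P1): max(6, 1) = 6
Left (P2): min(4, 6) = 4
c (P1): max(-9, -8, 2) = 2
d (P1): max(0, 9) = 9
Mid (P2): min(2, 9) = 2
S0 (P1): max(4, 2) = 4
At S0, P1 picks Left (highest: 4).
At Left, P2 picks a (lowest: 4).
At a, P1 picks g (highest: 4).
Terminal value 4.

S0 -> Left -> a -> g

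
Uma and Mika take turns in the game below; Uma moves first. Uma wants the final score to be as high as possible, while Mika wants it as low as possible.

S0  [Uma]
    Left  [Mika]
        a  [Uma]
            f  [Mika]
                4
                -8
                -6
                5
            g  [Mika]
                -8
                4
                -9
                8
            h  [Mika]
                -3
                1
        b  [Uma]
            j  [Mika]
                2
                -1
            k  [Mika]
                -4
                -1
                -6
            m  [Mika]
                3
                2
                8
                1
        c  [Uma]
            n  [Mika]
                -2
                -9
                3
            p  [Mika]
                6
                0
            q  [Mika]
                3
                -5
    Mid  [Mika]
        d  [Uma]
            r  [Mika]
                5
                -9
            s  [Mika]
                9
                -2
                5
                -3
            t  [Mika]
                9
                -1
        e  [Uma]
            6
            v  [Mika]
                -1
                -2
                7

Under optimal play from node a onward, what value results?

-3

f (Mika): min(4, -8, -6, 5) = -8
g (Mika): min(-8, 4, -9, 8) = -9
h (Mika): min(-3, 1) = -3
a (Uma): max(-8, -9, -3) = -3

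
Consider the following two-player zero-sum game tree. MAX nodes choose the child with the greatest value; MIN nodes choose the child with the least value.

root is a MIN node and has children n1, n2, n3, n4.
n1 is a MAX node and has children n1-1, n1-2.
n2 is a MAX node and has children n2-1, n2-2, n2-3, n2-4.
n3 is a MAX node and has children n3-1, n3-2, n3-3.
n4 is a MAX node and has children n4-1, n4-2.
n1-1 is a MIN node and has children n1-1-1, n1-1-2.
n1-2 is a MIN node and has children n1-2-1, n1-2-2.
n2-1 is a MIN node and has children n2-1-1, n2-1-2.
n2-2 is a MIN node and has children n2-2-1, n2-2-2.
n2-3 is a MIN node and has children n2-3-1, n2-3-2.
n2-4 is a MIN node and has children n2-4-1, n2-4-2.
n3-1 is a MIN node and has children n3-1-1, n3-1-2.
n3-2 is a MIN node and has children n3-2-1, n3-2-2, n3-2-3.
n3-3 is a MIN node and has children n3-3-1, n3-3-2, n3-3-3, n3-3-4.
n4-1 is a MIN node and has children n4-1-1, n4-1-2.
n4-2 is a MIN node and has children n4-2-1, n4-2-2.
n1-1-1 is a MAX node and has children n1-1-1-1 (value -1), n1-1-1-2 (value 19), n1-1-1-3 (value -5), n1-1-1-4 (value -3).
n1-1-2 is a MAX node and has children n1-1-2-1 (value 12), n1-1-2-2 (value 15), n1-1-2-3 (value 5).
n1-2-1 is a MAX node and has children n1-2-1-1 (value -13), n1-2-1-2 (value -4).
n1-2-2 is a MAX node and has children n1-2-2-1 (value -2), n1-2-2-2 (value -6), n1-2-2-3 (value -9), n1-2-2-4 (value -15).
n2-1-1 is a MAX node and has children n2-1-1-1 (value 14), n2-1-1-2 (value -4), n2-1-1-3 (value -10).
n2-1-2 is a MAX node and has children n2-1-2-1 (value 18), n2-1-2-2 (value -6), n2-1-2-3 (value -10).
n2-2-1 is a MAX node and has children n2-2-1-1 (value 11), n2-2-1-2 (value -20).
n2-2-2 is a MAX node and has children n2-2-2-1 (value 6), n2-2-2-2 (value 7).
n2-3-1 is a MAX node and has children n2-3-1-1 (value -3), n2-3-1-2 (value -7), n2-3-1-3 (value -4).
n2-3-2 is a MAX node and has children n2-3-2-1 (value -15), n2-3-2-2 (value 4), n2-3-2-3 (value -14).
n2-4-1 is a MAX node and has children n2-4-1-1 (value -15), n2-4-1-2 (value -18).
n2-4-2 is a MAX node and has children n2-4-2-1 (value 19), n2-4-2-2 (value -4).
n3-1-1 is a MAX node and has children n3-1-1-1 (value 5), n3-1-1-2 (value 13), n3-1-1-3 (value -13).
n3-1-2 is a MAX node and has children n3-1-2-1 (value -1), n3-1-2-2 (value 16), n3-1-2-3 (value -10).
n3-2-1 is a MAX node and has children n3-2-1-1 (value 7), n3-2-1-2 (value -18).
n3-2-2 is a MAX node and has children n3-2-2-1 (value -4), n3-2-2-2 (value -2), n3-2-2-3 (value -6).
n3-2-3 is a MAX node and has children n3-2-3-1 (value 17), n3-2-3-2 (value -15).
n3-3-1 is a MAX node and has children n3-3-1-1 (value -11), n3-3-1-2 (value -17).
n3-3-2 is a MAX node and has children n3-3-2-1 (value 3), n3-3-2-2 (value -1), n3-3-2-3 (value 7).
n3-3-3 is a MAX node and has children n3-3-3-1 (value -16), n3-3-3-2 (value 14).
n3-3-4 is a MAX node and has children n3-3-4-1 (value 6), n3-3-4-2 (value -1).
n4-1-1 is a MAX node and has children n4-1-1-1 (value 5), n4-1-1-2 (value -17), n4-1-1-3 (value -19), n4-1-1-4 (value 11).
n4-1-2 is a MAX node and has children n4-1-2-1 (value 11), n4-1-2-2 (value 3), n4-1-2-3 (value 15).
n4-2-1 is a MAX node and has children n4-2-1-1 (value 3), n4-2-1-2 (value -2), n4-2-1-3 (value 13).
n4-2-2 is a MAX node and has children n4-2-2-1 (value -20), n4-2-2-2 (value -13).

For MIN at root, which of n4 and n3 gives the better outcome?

n4

n4-1-1 (MAX): max(5, -17, -19, 11) = 11
n4-1-2 (MAX): max(11, 3, 15) = 15
n4-1 (MIN): min(11, 15) = 11
n4-2-1 (MAX): max(3, -2, 13) = 13
n4-2-2 (MAX): max(-20, -13) = -13
n4-2 (MIN): min(13, -13) = -13
n4 (MAX): max(11, -13) = 11
n3-1-1 (MAX): max(5, 13, -13) = 13
n3-1-2 (MAX): max(-1, 16, -10) = 16
n3-1 (MIN): min(13, 16) = 13
n3-2-1 (MAX): max(7, -18) = 7
n3-2-2 (MAX): max(-4, -2, -6) = -2
n3-2-3 (MAX): max(17, -15) = 17
n3-2 (MIN): min(7, -2, 17) = -2
n3-3-1 (MAX): max(-11, -17) = -11
n3-3-2 (MAX): max(3, -1, 7) = 7
n3-3-3 (MAX): max(-16, 14) = 14
n3-3-4 (MAX): max(6, -1) = 6
n3-3 (MIN): min(-11, 7, 14, 6) = -11
n3 (MAX): max(13, -2, -11) = 13
MIN prefers the lower value; n4=11, n3=13. n4 is better since 11 < 13.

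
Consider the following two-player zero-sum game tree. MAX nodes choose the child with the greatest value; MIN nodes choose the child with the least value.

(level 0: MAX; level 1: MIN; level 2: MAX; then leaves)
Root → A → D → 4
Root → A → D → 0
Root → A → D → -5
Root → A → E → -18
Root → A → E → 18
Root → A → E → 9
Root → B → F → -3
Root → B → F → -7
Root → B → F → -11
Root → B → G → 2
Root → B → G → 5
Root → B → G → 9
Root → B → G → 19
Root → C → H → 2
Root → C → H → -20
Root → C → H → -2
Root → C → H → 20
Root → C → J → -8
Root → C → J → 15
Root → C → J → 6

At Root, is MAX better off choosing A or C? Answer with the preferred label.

D (MAX): max(4, 0, -5) = 4
E (MAX): max(-18, 18, 9) = 18
A (MIN): min(4, 18) = 4
H (MAX): max(2, -20, -2, 20) = 20
J (MAX): max(-8, 15, 6) = 15
C (MIN): min(20, 15) = 15
MAX prefers the higher value; A=4, C=15. C is better since 15 > 4.

C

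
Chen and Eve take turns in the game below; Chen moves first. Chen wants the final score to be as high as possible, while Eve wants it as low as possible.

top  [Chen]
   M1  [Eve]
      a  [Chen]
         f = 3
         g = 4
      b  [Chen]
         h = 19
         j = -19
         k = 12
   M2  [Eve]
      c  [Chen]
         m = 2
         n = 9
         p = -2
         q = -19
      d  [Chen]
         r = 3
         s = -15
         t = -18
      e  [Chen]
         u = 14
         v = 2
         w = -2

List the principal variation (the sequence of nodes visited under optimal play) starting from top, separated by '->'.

a (Chen): max(3, 4) = 4
b (Chen): max(19, -19, 12) = 19
M1 (Eve): min(4, 19) = 4
c (Chen): max(2, 9, -2, -19) = 9
d (Chen): max(3, -15, -18) = 3
e (Chen): max(14, 2, -2) = 14
M2 (Eve): min(9, 3, 14) = 3
top (Chen): max(4, 3) = 4
At top, Chen picks M1 (highest: 4).
At M1, Eve picks a (lowest: 4).
At a, Chen picks g (highest: 4).
Terminal value 4.

top -> M1 -> a -> g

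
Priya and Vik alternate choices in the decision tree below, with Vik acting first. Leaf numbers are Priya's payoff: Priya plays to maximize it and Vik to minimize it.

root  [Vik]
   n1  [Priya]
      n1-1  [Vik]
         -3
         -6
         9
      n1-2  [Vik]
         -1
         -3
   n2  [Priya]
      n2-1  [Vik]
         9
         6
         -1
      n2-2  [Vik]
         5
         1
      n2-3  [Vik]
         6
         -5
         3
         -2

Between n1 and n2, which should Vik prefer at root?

n1

n1-1 (Vik): min(-3, -6, 9) = -6
n1-2 (Vik): min(-1, -3) = -3
n1 (Priya): max(-6, -3) = -3
n2-1 (Vik): min(9, 6, -1) = -1
n2-2 (Vik): min(5, 1) = 1
n2-3 (Vik): min(6, -5, 3, -2) = -5
n2 (Priya): max(-1, 1, -5) = 1
Vik prefers the lower value; n1=-3, n2=1. n1 is better since -3 < 1.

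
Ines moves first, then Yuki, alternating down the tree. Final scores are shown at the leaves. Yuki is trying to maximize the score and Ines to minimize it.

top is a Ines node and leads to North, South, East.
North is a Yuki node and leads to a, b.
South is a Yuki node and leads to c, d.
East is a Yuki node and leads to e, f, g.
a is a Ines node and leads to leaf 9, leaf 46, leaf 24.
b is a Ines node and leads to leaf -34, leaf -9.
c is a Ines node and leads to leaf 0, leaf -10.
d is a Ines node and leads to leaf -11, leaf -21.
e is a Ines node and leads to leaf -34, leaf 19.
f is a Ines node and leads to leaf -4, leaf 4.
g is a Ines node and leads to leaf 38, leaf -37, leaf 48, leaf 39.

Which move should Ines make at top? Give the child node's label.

a (Ines): min(9, 46, 24) = 9
b (Ines): min(-34, -9) = -34
North (Yuki): max(9, -34) = 9
c (Ines): min(0, -10) = -10
d (Ines): min(-11, -21) = -21
South (Yuki): max(-10, -21) = -10
e (Ines): min(-34, 19) = -34
f (Ines): min(-4, 4) = -4
g (Ines): min(38, -37, 48, 39) = -37
East (Yuki): max(-34, -4, -37) = -4
top (Ines): min(9, -10, -4) = -10
Ines at top wants the lowest of {North=9, South=-10, East=-4}, so chooses South.

South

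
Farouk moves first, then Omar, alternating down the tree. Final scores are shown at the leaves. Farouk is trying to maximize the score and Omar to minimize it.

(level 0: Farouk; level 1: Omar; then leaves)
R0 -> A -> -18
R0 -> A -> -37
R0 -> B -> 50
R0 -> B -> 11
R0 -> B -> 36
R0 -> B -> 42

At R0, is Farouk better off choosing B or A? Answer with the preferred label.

B

B (Omar): min(50, 11, 36, 42) = 11
A (Omar): min(-18, -37) = -37
Farouk prefers the higher value; B=11, A=-37. B is better since 11 > -37.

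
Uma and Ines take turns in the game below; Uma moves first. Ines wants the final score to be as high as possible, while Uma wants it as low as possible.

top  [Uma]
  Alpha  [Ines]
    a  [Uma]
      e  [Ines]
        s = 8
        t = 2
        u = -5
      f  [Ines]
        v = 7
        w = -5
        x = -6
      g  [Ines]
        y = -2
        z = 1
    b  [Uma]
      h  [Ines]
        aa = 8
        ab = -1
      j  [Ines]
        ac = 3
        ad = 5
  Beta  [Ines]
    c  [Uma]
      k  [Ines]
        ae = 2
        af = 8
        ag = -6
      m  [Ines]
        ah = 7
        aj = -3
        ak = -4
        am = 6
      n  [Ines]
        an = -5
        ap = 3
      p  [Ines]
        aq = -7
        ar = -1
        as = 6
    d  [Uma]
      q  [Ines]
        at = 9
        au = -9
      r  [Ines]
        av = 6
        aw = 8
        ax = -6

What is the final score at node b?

5

h (Ines): max(8, -1) = 8
j (Ines): max(3, 5) = 5
b (Uma): min(8, 5) = 5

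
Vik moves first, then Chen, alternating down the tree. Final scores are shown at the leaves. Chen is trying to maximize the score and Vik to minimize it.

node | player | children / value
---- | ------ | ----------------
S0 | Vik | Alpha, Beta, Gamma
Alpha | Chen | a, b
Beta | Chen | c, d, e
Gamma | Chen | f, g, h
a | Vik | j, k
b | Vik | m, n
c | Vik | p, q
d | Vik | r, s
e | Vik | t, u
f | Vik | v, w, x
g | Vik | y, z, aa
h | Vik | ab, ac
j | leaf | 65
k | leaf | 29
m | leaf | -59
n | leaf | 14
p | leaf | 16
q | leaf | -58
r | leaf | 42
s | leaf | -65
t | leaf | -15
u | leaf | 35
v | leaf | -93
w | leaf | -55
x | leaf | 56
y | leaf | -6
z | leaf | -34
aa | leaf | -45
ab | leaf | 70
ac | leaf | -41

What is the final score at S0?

-41

a (Vik): min(65, 29) = 29
b (Vik): min(-59, 14) = -59
Alpha (Chen): max(29, -59) = 29
c (Vik): min(16, -58) = -58
d (Vik): min(42, -65) = -65
e (Vik): min(-15, 35) = -15
Beta (Chen): max(-58, -65, -15) = -15
f (Vik): min(-93, -55, 56) = -93
g (Vik): min(-6, -34, -45) = -45
h (Vik): min(70, -41) = -41
Gamma (Chen): max(-93, -45, -41) = -41
S0 (Vik): min(29, -15, -41) = -41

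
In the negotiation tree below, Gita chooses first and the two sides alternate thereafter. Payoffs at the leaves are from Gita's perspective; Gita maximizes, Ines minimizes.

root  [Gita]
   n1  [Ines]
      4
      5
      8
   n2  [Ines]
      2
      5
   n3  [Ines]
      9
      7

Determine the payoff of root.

n1 (Ines): min(4, 5, 8) = 4
n2 (Ines): min(2, 5) = 2
n3 (Ines): min(9, 7) = 7
root (Gita): max(4, 2, 7) = 7

7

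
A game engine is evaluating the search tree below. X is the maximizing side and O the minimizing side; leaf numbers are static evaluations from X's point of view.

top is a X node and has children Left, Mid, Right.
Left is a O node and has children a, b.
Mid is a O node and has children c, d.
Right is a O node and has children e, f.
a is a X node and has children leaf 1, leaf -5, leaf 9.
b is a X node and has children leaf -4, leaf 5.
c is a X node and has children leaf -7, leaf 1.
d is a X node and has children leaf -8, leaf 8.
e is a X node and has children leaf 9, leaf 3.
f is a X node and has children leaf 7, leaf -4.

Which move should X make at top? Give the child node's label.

Right

a (X): max(1, -5, 9) = 9
b (X): max(-4, 5) = 5
Left (O): min(9, 5) = 5
c (X): max(-7, 1) = 1
d (X): max(-8, 8) = 8
Mid (O): min(1, 8) = 1
e (X): max(9, 3) = 9
f (X): max(7, -4) = 7
Right (O): min(9, 7) = 7
top (X): max(5, 1, 7) = 7
X at top wants the highest of {Left=5, Mid=1, Right=7}, so chooses Right.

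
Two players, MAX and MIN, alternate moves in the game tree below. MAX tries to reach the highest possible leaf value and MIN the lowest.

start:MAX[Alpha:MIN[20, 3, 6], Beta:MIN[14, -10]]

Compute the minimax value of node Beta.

-10

Beta (MIN): min(14, -10) = -10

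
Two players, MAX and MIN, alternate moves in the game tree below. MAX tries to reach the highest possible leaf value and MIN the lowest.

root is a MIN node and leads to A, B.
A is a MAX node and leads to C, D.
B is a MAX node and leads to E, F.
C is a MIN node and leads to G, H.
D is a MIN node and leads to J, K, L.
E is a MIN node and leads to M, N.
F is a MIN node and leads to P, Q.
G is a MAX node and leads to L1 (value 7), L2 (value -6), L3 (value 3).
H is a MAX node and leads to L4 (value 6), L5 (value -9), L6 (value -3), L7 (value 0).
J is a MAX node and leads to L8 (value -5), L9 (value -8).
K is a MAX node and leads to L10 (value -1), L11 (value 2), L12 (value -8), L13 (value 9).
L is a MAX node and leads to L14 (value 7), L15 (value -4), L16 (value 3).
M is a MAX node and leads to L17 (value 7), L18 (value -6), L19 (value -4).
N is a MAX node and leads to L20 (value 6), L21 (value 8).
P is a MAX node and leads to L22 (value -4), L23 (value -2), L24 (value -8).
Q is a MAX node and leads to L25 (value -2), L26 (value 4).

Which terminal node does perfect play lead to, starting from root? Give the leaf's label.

G (MAX): max(7, -6, 3) = 7
H (MAX): max(6, -9, -3, 0) = 6
C (MIN): min(7, 6) = 6
J (MAX): max(-5, -8) = -5
K (MAX): max(-1, 2, -8, 9) = 9
L (MAX): max(7, -4, 3) = 7
D (MIN): min(-5, 9, 7) = -5
A (MAX): max(6, -5) = 6
M (MAX): max(7, -6, -4) = 7
N (MAX): max(6, 8) = 8
E (MIN): min(7, 8) = 7
P (MAX): max(-4, -2, -8) = -2
Q (MAX): max(-2, 4) = 4
F (MIN): min(-2, 4) = -2
B (MAX): max(7, -2) = 7
root (MIN): min(6, 7) = 6
At root, MIN picks A (lowest: 6).
At A, MAX picks C (highest: 6).
At C, MIN picks H (lowest: 6).
At H, MAX picks L4 (highest: 6).
Terminal value 6.

L4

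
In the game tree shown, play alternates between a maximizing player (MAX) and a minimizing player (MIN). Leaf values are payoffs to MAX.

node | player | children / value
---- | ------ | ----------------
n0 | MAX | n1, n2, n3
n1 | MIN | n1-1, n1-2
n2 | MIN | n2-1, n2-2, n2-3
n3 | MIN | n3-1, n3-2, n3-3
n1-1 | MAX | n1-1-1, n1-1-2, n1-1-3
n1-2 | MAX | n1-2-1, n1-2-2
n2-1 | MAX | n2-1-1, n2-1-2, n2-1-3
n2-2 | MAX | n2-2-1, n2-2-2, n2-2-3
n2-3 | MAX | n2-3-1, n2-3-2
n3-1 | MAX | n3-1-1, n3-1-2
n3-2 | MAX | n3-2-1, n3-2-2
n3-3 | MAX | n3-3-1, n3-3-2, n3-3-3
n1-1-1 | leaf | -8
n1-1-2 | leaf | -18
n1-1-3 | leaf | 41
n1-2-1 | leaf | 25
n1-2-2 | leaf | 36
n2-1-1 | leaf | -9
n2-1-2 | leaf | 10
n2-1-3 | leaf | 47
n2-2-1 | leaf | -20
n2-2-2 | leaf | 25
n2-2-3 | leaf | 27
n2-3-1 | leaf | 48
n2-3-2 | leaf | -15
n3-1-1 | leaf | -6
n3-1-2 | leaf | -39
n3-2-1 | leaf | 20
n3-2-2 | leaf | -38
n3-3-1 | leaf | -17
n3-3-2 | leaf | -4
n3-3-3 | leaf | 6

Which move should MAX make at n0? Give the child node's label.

n1

n1-1 (MAX): max(-8, -18, 41) = 41
n1-2 (MAX): max(25, 36) = 36
n1 (MIN): min(41, 36) = 36
n2-1 (MAX): max(-9, 10, 47) = 47
n2-2 (MAX): max(-20, 25, 27) = 27
n2-3 (MAX): max(48, -15) = 48
n2 (MIN): min(47, 27, 48) = 27
n3-1 (MAX): max(-6, -39) = -6
n3-2 (MAX): max(20, -38) = 20
n3-3 (MAX): max(-17, -4, 6) = 6
n3 (MIN): min(-6, 20, 6) = -6
n0 (MAX): max(36, 27, -6) = 36
MAX at n0 wants the highest of {n1=36, n2=27, n3=-6}, so chooses n1.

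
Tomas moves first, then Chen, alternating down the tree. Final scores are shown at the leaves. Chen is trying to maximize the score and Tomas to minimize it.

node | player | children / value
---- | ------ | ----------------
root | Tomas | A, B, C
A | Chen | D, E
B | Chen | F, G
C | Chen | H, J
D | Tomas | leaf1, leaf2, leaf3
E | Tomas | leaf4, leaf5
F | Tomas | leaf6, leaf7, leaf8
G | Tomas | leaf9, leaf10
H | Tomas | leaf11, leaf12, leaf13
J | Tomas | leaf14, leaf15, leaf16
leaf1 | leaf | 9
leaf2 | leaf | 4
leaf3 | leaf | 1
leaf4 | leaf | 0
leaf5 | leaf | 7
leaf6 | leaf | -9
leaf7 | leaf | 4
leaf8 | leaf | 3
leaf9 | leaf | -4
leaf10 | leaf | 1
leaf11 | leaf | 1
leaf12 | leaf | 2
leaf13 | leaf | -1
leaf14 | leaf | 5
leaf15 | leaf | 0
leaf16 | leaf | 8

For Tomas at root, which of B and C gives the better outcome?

F (Tomas): min(-9, 4, 3) = -9
G (Tomas): min(-4, 1) = -4
B (Chen): max(-9, -4) = -4
H (Tomas): min(1, 2, -1) = -1
J (Tomas): min(5, 0, 8) = 0
C (Chen): max(-1, 0) = 0
Tomas prefers the lower value; B=-4, C=0. B is better since -4 < 0.

B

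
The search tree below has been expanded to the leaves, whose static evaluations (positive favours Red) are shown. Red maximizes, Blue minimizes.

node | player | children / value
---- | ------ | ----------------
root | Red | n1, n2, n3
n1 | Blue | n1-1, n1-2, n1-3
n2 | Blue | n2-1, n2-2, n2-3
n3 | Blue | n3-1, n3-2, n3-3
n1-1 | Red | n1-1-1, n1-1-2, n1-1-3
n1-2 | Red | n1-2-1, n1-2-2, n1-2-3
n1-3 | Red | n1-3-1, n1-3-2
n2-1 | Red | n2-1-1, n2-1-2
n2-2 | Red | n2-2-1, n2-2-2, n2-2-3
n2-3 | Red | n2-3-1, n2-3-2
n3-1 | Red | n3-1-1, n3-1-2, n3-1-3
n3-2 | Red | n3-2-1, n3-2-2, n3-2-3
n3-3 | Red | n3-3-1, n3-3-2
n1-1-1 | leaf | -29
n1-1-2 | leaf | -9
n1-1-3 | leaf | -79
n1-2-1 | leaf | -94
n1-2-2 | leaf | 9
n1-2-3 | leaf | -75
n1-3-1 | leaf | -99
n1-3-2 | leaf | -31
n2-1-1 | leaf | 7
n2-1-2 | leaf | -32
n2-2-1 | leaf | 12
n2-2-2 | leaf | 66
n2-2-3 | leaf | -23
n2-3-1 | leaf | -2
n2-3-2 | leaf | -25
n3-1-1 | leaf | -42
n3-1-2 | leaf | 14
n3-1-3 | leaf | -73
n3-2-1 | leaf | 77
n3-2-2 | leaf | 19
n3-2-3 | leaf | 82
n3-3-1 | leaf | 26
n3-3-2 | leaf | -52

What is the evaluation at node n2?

-2

n2-1 (Red): max(7, -32) = 7
n2-2 (Red): max(12, 66, -23) = 66
n2-3 (Red): max(-2, -25) = -2
n2 (Blue): min(7, 66, -2) = -2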